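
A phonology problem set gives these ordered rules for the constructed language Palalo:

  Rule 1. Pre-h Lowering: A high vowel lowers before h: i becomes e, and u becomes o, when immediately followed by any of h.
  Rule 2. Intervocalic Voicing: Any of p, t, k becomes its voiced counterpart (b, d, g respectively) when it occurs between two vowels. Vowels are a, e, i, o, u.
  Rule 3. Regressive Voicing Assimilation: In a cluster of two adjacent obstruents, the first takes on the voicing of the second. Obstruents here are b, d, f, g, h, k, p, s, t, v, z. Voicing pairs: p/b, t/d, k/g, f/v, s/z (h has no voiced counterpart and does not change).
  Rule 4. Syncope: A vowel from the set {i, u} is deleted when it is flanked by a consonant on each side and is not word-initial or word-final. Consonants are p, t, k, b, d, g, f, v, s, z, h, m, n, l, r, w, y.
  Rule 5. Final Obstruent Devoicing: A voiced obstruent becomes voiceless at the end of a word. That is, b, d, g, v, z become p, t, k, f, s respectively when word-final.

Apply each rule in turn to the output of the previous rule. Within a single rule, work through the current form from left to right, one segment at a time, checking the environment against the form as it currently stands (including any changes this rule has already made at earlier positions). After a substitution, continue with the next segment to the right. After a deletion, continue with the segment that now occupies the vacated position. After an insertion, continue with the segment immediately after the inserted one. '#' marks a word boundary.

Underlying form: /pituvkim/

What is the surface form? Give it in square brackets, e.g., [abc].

[pdfkm]

Rule 1 Pre-h Lowering: no change — [pituvkim]
Rule 2 Intervocalic Voicing: [pituvkim] → [piduvkim]
Rule 3 Regressive Voicing Assimilation: [piduvkim] → [pidufkim]
Rule 4 Syncope: [pidufkim] → [pdfkm]
Rule 5 Final Obstruent Devoicing: no change — [pdfkm]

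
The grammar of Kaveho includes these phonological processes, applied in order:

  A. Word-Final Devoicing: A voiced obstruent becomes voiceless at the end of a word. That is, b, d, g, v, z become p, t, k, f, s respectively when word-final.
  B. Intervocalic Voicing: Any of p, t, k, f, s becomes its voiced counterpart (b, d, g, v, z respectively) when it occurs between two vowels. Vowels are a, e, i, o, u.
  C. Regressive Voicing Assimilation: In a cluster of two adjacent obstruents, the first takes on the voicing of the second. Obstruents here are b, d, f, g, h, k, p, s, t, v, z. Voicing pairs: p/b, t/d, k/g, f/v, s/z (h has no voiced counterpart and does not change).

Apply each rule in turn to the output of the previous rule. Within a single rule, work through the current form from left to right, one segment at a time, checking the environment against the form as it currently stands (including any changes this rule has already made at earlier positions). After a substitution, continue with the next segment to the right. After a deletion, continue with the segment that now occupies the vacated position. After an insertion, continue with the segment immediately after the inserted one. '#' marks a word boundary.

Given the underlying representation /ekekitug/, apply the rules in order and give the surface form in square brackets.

A Word-Final Devoicing: [ekekitug] → [ekekituk]
B Intervocalic Voicing: [ekekituk] → [egegiduk]
C Regressive Voicing Assimilation: no change — [egegiduk]

[egegiduk]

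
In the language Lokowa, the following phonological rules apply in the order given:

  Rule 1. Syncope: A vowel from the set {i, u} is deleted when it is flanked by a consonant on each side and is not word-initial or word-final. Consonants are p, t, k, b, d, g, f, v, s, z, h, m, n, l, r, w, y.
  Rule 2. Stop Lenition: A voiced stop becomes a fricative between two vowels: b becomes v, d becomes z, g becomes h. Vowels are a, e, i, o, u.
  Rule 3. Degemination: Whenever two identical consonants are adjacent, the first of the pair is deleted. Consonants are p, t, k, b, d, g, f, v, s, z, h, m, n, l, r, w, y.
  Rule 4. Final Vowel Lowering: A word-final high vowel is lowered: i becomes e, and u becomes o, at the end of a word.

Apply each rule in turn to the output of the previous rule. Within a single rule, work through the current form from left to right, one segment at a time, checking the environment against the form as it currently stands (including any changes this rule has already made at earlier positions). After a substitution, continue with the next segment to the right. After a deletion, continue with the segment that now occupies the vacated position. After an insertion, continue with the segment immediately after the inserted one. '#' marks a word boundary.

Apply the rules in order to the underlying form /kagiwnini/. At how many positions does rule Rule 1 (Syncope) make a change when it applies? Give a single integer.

Rule 1 Syncope: [kagiwnini] → [kagwnni]
Rule 2 Stop Lenition: no change — [kagwnni]
Rule 3 Degemination: [kagwnni] → [kagwni]
Rule 4 Final Vowel Lowering: [kagwni] → [kagwne]
Rule Rule 1 changed 2 position(s).

2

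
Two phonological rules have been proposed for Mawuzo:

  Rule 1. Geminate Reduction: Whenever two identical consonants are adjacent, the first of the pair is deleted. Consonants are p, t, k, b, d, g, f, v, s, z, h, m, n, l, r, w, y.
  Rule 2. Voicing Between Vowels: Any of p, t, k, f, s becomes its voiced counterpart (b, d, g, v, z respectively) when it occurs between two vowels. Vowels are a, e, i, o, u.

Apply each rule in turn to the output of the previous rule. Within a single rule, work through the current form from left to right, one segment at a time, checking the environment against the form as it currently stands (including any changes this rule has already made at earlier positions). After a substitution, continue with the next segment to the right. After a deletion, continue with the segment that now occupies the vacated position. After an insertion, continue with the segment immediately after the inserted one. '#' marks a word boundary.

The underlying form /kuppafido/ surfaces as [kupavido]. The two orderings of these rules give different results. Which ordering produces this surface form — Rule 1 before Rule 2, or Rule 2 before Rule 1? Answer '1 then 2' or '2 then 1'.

Order 1 then 2:
  1 Geminate Reduction: [kuppafido] → [kupafido]
  2 Voicing Between Vowels: [kupafido] → [kubavido]
  result: [kubavido]
Order 2 then 1:
  2 Voicing Between Vowels: [kuppafido] → [kuppavido]
  1 Geminate Reduction: [kuppavido] → [kupavido]
  result: [kupavido]

2 then 1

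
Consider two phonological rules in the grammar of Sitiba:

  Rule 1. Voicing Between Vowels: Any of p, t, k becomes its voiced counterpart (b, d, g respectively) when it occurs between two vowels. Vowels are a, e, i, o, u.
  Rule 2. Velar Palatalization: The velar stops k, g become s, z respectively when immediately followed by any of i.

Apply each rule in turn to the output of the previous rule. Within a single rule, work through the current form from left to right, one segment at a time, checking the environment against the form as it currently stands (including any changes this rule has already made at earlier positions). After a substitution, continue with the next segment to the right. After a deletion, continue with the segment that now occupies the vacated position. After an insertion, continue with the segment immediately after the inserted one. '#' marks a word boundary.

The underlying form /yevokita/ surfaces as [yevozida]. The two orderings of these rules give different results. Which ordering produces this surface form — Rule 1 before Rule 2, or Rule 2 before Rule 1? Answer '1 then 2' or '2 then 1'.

1 then 2

Order 1 then 2:
  1 Voicing Between Vowels: [yevokita] → [yevogida]
  2 Velar Palatalization: [yevogida] → [yevozida]
  result: [yevozida]
Order 2 then 1:
  2 Velar Palatalization: [yevokita] → [yevosita]
  1 Voicing Between Vowels: [yevosita] → [yevosida]
  result: [yevosida]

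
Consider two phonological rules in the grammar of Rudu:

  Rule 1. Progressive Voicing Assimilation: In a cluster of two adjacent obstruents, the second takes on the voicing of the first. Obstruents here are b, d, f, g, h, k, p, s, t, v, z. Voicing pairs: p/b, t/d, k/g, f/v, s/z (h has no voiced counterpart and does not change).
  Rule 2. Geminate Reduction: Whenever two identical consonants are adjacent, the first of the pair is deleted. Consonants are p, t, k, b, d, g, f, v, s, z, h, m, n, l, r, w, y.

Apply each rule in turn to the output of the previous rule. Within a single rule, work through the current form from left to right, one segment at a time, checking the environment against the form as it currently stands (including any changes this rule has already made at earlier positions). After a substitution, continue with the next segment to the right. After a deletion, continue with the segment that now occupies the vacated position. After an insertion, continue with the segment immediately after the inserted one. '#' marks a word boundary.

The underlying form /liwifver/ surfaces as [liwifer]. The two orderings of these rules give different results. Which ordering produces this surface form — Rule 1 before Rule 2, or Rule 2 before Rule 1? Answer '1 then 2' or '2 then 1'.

Order 1 then 2:
  1 Progressive Voicing Assimilation: [liwifver] → [liwiffer]
  2 Geminate Reduction: [liwiffer] → [liwifer]
  result: [liwifer]
Order 2 then 1:
  2 Geminate Reduction: no change — [liwifver]
  1 Progressive Voicing Assimilation: [liwifver] → [liwiffer]
  result: [liwiffer]

1 then 2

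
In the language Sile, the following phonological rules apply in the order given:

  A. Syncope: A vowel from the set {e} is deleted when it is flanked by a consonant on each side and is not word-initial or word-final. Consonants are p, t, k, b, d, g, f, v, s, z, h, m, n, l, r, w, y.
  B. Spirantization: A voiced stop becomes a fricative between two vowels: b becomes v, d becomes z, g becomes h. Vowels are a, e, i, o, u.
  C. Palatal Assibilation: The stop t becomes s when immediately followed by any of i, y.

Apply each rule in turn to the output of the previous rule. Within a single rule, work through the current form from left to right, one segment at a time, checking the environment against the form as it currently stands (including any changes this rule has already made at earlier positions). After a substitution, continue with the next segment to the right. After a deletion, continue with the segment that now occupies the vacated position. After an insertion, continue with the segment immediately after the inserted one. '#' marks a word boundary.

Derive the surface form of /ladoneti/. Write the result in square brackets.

A Syncope: [ladoneti] → [ladonti]
B Spirantization: [ladonti] → [lazonti]
C Palatal Assibilation: [lazonti] → [lazonsi]

[lazonsi]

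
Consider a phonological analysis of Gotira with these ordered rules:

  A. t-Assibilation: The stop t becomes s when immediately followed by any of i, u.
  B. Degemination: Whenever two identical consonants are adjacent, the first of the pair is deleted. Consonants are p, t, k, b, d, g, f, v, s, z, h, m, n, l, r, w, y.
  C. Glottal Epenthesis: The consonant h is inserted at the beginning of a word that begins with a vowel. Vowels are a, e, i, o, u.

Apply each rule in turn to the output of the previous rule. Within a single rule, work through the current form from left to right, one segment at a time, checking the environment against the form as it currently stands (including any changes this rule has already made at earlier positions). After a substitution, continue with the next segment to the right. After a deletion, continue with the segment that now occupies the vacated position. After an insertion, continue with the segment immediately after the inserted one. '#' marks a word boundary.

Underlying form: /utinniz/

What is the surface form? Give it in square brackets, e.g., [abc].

A t-Assibilation: [utinniz] → [usinniz]
B Degemination: [usinniz] → [usiniz]
C Glottal Epenthesis: [usiniz] → [husiniz]

[husiniz]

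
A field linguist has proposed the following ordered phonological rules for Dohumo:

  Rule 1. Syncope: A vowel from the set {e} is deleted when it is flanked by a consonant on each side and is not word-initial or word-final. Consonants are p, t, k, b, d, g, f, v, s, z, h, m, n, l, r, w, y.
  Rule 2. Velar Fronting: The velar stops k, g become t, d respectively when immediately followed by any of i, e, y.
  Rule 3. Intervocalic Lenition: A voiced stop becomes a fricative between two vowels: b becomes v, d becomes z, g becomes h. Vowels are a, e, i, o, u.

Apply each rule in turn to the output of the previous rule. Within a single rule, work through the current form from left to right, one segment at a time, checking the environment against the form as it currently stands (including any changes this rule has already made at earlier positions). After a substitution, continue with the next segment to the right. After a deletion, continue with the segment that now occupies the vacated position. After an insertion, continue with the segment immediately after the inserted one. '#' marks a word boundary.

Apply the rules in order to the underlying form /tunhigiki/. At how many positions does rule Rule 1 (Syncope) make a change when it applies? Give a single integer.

0

Rule 1 Syncope: no change — [tunhigiki]
Rule 2 Velar Fronting: [tunhigiki] → [tunhiditi]
Rule 3 Intervocalic Lenition: [tunhiditi] → [tunhiziti]
Rule Rule 1 changed 0 position(s).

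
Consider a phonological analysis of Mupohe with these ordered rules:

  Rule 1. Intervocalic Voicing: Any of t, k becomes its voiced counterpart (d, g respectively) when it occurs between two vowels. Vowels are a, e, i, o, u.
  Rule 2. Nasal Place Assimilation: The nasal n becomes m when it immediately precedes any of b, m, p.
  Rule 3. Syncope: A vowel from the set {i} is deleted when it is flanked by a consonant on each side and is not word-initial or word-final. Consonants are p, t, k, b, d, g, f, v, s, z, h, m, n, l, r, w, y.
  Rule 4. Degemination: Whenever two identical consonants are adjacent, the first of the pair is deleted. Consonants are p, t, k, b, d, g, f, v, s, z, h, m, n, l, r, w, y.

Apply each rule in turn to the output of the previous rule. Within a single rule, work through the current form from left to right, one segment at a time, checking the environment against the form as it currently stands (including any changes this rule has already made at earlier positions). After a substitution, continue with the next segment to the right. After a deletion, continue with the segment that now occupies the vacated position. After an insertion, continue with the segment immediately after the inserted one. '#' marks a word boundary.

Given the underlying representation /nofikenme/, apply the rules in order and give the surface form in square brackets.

Rule 1 Intervocalic Voicing: [nofikenme] → [nofigenme]
Rule 2 Nasal Place Assimilation: [nofigenme] → [nofigemme]
Rule 3 Syncope: [nofigemme] → [nofgemme]
Rule 4 Degemination: [nofgemme] → [nofgeme]

[nofgeme]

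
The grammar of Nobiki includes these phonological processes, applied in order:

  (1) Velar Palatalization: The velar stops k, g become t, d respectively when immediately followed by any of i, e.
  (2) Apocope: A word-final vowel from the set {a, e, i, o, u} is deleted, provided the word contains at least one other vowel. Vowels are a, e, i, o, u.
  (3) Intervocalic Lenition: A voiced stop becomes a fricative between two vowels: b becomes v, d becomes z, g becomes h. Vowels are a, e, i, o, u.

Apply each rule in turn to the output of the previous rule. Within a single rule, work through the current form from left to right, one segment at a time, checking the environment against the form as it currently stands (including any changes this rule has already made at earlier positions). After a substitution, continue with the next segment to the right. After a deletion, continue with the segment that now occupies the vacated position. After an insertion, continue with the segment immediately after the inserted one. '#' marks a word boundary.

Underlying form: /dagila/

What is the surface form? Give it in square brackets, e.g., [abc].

[dazil]

(1) Velar Palatalization: [dagila] → [dadila]
(2) Apocope: [dadila] → [dadil]
(3) Intervocalic Lenition: [dadil] → [dazil]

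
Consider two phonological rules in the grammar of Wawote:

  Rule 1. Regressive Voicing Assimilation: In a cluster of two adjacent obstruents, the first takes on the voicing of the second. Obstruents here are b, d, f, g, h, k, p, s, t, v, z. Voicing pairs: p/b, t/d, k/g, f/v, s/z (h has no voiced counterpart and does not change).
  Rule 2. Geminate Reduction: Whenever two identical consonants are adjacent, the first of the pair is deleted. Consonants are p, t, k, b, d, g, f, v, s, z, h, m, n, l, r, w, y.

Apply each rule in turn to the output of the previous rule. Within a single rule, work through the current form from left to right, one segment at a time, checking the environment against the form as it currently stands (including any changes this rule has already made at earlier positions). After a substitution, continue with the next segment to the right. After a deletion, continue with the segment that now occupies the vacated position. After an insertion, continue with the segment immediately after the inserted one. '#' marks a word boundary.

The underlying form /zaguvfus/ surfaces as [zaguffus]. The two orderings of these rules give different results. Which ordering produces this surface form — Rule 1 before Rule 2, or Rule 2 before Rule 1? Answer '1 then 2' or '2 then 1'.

2 then 1

Order 1 then 2:
  1 Regressive Voicing Assimilation: [zaguvfus] → [zaguffus]
  2 Geminate Reduction: [zaguffus] → [zagufus]
  result: [zagufus]
Order 2 then 1:
  2 Geminate Reduction: no change — [zaguvfus]
  1 Regressive Voicing Assimilation: [zaguvfus] → [zaguffus]
  result: [zaguffus]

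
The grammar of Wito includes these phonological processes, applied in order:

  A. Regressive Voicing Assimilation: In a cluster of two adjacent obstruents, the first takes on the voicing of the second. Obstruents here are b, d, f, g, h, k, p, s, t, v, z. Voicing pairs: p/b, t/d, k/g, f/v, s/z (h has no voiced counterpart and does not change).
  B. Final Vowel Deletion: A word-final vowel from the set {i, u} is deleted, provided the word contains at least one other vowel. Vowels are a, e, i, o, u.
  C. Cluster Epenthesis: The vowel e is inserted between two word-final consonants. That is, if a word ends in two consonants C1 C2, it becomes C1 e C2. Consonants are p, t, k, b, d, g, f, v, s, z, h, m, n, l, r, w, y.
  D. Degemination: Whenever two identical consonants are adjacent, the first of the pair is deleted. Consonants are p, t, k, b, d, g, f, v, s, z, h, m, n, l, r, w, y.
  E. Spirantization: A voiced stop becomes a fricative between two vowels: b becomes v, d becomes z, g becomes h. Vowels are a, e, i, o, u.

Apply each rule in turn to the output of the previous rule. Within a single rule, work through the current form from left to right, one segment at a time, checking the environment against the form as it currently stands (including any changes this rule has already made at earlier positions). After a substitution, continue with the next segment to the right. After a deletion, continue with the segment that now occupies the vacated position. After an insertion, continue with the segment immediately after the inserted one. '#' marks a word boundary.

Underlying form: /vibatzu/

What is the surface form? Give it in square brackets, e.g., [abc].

A Regressive Voicing Assimilation: [vibatzu] → [vibadzu]
B Final Vowel Deletion: [vibadzu] → [vibadz]
C Cluster Epenthesis: [vibadz] → [vibadez]
D Degemination: no change — [vibadez]
E Spirantization: [vibadez] → [vivazez]

[vivazez]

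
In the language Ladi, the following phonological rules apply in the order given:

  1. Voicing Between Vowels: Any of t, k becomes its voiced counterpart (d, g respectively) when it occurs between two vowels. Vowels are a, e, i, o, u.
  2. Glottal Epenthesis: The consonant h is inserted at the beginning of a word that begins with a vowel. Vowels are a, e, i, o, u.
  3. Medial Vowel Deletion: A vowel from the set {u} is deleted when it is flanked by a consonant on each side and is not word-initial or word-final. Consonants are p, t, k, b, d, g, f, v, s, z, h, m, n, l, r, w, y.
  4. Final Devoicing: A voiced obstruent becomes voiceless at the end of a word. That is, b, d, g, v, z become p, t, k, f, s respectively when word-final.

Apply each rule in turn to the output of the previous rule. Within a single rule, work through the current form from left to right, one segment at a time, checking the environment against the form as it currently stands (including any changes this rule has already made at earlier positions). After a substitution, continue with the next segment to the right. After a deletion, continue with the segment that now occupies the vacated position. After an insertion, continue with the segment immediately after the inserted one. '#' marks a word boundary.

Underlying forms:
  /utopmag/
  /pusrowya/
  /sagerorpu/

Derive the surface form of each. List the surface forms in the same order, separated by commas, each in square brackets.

/utopmag/:
  1 Voicing Between Vowels: [utopmag] → [udopmag]
  2 Glottal Epenthesis: [udopmag] → [hudopmag]
  3 Medial Vowel Deletion: [hudopmag] → [hdopmag]
  4 Final Devoicing: [hdopmag] → [hdopmak]
/pusrowya/:
  1 Voicing Between Vowels: no change — [pusrowya]
  2 Glottal Epenthesis: no change — [pusrowya]
  3 Medial Vowel Deletion: [pusrowya] → [psrowya]
  4 Final Devoicing: no change — [psrowya]
/sagerorpu/:
  1 Voicing Between Vowels: no change — [sagerorpu]
  2 Glottal Epenthesis: no change — [sagerorpu]
  3 Medial Vowel Deletion: no change — [sagerorpu]
  4 Final Devoicing: no change — [sagerorpu]

[hdopmak], [psrowya], [sagerorpu]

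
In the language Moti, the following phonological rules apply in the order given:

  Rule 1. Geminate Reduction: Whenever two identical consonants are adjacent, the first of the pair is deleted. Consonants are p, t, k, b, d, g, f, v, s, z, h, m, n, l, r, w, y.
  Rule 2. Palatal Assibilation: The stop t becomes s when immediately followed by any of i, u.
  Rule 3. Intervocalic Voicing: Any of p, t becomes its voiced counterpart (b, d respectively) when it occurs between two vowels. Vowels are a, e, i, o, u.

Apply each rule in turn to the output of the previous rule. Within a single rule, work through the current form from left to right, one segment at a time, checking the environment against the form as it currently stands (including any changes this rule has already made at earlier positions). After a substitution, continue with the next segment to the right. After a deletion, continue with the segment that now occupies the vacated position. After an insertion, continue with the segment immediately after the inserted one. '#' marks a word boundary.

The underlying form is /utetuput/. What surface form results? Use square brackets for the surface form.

Rule 1 Geminate Reduction: no change — [utetuput]
Rule 2 Palatal Assibilation: [utetuput] → [utesuput]
Rule 3 Intervocalic Voicing: [utesuput] → [udesubut]

[udesubut]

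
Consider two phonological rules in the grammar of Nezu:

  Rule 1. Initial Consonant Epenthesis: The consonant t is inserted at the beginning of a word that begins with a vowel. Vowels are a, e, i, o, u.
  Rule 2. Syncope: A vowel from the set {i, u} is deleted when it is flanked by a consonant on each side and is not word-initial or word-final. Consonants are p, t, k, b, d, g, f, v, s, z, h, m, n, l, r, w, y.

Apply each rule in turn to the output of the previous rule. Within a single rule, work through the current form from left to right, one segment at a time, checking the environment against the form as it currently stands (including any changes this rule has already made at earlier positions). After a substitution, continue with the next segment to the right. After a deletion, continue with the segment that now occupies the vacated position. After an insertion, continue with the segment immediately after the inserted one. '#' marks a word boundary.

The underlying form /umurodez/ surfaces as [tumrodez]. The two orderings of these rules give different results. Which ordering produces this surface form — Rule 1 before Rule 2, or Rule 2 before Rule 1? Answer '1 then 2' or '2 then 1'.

Order 1 then 2:
  1 Initial Consonant Epenthesis: [umurodez] → [tumurodez]
  2 Syncope: [tumurodez] → [tmrodez]
  result: [tmrodez]
Order 2 then 1:
  2 Syncope: [umurodez] → [umrodez]
  1 Initial Consonant Epenthesis: [umrodez] → [tumrodez]
  result: [tumrodez]

2 then 1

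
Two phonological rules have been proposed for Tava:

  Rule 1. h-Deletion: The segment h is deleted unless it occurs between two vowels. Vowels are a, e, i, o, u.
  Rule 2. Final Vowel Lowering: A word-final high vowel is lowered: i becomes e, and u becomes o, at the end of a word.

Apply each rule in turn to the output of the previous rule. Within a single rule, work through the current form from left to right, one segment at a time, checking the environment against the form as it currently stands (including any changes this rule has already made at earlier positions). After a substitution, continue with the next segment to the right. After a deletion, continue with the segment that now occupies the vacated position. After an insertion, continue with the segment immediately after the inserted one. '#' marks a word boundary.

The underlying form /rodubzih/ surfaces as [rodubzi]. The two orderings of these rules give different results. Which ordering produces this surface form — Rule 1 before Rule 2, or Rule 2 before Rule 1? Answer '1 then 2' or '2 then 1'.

2 then 1

Order 1 then 2:
  1 h-Deletion: [rodubzih] → [rodubzi]
  2 Final Vowel Lowering: [rodubzi] → [rodubze]
  result: [rodubze]
Order 2 then 1:
  2 Final Vowel Lowering: no change — [rodubzih]
  1 h-Deletion: [rodubzih] → [rodubzi]
  result: [rodubzi]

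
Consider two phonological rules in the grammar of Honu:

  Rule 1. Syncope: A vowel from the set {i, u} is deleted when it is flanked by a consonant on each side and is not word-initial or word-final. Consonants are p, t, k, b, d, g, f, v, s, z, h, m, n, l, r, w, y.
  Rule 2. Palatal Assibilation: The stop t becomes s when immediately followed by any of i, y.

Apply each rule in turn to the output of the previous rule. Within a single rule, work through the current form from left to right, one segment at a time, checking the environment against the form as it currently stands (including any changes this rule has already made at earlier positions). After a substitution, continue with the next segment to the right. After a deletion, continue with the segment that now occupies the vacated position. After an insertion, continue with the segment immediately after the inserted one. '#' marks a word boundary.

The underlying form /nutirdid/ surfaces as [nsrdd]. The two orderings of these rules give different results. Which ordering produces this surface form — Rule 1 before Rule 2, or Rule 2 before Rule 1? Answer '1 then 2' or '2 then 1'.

Order 1 then 2:
  1 Syncope: [nutirdid] → [ntrdd]
  2 Palatal Assibilation: no change — [ntrdd]
  result: [ntrdd]
Order 2 then 1:
  2 Palatal Assibilation: [nutirdid] → [nusirdid]
  1 Syncope: [nusirdid] → [nsrdd]
  result: [nsrdd]

2 then 1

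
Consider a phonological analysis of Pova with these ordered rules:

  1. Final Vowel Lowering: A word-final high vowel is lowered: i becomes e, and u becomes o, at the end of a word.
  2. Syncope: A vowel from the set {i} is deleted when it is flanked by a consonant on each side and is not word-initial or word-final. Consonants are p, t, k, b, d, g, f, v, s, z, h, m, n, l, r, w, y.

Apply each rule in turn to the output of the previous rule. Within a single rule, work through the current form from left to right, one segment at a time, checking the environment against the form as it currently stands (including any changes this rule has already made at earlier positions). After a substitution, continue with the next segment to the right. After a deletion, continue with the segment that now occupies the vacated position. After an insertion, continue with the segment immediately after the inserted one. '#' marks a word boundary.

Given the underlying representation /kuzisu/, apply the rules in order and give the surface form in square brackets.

[kuzso]

1 Final Vowel Lowering: [kuzisu] → [kuziso]
2 Syncope: [kuziso] → [kuzso]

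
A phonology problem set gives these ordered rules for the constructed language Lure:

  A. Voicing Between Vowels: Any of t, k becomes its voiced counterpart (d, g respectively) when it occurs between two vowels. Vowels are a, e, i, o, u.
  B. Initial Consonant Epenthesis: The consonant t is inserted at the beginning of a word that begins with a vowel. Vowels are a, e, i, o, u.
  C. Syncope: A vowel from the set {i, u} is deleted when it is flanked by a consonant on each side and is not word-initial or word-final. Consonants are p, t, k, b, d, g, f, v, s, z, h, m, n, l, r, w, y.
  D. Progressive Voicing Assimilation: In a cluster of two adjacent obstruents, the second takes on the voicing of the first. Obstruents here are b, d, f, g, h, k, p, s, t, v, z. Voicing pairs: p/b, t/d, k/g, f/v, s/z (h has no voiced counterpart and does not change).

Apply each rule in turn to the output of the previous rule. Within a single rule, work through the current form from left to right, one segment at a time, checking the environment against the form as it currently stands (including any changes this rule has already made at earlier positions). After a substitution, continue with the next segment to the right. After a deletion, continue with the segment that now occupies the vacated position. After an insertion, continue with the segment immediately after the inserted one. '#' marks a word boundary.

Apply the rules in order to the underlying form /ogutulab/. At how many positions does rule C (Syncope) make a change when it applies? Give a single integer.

A Voicing Between Vowels: [ogutulab] → [ogudulab]
B Initial Consonant Epenthesis: [ogudulab] → [togudulab]
C Syncope: [togudulab] → [togdlab]
D Progressive Voicing Assimilation: no change — [togdlab]
Rule C changed 2 position(s).

2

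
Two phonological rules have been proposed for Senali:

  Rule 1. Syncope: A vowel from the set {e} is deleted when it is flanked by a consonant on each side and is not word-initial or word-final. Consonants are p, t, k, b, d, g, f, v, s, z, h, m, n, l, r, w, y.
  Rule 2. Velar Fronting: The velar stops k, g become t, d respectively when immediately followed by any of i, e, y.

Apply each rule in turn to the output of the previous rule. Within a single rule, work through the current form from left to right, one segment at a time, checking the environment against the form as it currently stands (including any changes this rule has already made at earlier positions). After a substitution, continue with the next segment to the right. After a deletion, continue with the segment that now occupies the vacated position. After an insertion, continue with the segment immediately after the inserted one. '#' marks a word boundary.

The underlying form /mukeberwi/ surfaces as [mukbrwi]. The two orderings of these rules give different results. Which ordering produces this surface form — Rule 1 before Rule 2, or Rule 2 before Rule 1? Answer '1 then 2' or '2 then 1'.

1 then 2

Order 1 then 2:
  1 Syncope: [mukeberwi] → [mukbrwi]
  2 Velar Fronting: no change — [mukbrwi]
  result: [mukbrwi]
Order 2 then 1:
  2 Velar Fronting: [mukeberwi] → [muteberwi]
  1 Syncope: [muteberwi] → [mutbrwi]
  result: [mutbrwi]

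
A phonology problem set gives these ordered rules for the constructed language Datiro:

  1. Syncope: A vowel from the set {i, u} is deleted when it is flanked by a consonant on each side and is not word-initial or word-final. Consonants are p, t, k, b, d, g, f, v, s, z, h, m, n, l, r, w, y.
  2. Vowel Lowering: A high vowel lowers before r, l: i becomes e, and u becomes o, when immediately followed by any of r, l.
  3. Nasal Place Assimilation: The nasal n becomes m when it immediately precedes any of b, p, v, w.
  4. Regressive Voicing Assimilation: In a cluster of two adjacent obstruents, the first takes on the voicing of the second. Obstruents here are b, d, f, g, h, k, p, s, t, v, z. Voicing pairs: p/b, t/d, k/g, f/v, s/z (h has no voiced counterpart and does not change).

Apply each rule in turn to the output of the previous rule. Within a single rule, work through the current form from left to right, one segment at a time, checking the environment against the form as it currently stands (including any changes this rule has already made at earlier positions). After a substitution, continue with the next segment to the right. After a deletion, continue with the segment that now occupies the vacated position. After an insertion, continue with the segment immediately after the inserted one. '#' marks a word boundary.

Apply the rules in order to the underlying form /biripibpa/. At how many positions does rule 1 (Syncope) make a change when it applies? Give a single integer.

1 Syncope: [biripibpa] → [brpbpa]
2 Vowel Lowering: no change — [brpbpa]
3 Nasal Place Assimilation: no change — [brpbpa]
4 Regressive Voicing Assimilation: [brpbpa] → [brbppa]
Rule 1 changed 3 position(s).

3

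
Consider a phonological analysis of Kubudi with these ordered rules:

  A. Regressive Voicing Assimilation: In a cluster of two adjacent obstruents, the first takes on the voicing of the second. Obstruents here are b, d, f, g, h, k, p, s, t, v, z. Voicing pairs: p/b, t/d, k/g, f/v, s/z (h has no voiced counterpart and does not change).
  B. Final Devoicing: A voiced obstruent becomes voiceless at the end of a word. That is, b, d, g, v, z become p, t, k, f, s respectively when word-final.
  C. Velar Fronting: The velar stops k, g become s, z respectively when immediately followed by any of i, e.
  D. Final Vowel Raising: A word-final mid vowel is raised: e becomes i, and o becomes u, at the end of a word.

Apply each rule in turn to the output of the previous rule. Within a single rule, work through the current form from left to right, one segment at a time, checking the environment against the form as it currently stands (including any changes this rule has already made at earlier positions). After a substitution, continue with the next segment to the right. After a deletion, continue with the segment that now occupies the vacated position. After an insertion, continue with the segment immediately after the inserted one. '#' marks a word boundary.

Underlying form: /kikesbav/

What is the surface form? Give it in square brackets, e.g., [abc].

[sisezbaf]

A Regressive Voicing Assimilation: [kikesbav] → [kikezbav]
B Final Devoicing: [kikezbav] → [kikezbaf]
C Velar Fronting: [kikezbaf] → [sisezbaf]
D Final Vowel Raising: no change — [sisezbaf]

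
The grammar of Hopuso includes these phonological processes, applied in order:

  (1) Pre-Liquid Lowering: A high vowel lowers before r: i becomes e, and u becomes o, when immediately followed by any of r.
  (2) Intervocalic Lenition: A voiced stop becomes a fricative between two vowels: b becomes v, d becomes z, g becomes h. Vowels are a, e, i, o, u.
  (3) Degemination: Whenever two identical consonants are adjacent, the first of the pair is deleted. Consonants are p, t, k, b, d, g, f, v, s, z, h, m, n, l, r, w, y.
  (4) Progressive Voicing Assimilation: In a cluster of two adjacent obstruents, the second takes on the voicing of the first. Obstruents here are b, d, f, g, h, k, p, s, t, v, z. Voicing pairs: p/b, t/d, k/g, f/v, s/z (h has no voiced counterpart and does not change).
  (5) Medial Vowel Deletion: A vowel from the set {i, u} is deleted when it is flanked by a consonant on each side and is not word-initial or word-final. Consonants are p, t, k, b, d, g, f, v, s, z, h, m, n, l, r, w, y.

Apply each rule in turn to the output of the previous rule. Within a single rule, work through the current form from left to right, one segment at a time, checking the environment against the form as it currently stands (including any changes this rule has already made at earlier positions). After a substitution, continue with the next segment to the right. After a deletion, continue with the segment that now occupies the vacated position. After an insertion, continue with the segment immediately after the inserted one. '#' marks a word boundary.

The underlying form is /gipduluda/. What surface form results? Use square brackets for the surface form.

(1) Pre-Liquid Lowering: no change — [gipduluda]
(2) Intervocalic Lenition: [gipduluda] → [gipduluza]
(3) Degemination: no change — [gipduluza]
(4) Progressive Voicing Assimilation: [gipduluza] → [giptuluza]
(5) Medial Vowel Deletion: [giptuluza] → [gptlza]

[gptlza]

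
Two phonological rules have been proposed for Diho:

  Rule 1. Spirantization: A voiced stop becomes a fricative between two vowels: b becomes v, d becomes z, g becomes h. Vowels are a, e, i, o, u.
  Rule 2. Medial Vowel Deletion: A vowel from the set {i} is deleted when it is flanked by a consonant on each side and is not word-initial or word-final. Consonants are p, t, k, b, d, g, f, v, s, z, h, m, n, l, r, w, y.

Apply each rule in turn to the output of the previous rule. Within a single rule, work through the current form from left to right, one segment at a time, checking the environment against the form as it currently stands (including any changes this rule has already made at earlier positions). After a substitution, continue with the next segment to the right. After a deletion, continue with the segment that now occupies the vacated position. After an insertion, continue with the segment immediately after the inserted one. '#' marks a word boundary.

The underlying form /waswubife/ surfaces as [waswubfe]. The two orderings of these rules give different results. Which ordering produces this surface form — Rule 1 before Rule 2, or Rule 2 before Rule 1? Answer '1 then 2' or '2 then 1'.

Order 1 then 2:
  1 Spirantization: [waswubife] → [waswuvife]
  2 Medial Vowel Deletion: [waswuvife] → [waswuvfe]
  result: [waswuvfe]
Order 2 then 1:
  2 Medial Vowel Deletion: [waswubife] → [waswubfe]
  1 Spirantization: no change — [waswubfe]
  result: [waswubfe]

2 then 1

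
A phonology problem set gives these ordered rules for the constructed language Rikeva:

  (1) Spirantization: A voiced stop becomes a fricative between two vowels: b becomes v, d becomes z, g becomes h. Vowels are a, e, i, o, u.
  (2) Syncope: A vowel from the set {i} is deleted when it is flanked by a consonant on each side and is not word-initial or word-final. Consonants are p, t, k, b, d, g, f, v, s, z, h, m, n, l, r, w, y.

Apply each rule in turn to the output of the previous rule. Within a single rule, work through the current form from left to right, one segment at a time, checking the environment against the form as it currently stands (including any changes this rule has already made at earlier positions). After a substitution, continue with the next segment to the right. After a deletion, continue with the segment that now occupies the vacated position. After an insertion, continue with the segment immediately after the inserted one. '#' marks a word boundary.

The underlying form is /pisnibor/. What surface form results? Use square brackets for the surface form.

[psnvor]

(1) Spirantization: [pisnibor] → [pisnivor]
(2) Syncope: [pisnivor] → [psnvor]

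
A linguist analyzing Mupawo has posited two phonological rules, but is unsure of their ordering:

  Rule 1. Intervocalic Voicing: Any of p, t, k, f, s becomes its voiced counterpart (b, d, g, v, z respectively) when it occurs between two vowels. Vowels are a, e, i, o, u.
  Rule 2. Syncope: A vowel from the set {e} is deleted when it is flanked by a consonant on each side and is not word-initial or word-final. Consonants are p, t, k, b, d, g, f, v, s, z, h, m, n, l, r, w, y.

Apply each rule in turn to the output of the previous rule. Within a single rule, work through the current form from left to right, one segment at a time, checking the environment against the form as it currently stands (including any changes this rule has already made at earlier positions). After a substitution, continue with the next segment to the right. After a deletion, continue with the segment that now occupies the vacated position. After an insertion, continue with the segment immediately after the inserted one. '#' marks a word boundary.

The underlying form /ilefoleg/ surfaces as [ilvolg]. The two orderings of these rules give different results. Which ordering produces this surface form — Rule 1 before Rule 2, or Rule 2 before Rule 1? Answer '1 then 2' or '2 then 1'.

Order 1 then 2:
  1 Intervocalic Voicing: [ilefoleg] → [ilevoleg]
  2 Syncope: [ilevoleg] → [ilvolg]
  result: [ilvolg]
Order 2 then 1:
  2 Syncope: [ilefoleg] → [ilfolg]
  1 Intervocalic Voicing: no change — [ilfolg]
  result: [ilfolg]

1 then 2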